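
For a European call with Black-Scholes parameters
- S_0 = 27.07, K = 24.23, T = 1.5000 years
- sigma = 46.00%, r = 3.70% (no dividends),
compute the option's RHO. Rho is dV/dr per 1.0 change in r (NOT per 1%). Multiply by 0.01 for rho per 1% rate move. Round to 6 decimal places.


d1 = 0.5769339437; d2 = 0.0135513029
phi(d1) = 0.3377785010; exp(-qT) = 1.0000000000; exp(-rT) = 0.9460120237
N(d2) = 0.5054060222
Rho = K*T*exp(-rT)*N(d2) = 24.2300 * 1.5000 * 0.9460120237 * 0.5054060222 = 17.377278

Answer: Rho = 17.377278


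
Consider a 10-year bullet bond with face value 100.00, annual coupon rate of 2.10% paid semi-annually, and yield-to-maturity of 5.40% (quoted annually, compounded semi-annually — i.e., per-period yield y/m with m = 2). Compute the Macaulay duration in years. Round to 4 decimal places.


Coupon per period c = face * coupon_rate / m = 1.050000
Periods per year m = 2; per-period yield y/m = 0.027000
Number of cashflows N = 20
Cashflows (t years, CF_t, discount factor 1/(1+y/m)^(m*t), PV):
  t = 0.5000: CF_t = 1.050000, DF = 0.973710, PV = 1.022395
  t = 1.0000: CF_t = 1.050000, DF = 0.948111, PV = 0.995516
  t = 1.5000: CF_t = 1.050000, DF = 0.923185, PV = 0.969344
  t = 2.0000: CF_t = 1.050000, DF = 0.898914, PV = 0.943860
  t = 2.5000: CF_t = 1.050000, DF = 0.875282, PV = 0.919046
  t = 3.0000: CF_t = 1.050000, DF = 0.852270, PV = 0.894884
  t = 3.5000: CF_t = 1.050000, DF = 0.829864, PV = 0.871357
  t = 4.0000: CF_t = 1.050000, DF = 0.808047, PV = 0.848449
  t = 4.5000: CF_t = 1.050000, DF = 0.786803, PV = 0.826143
  t = 5.0000: CF_t = 1.050000, DF = 0.766118, PV = 0.804424
  t = 5.5000: CF_t = 1.050000, DF = 0.745976, PV = 0.783275
  t = 6.0000: CF_t = 1.050000, DF = 0.726365, PV = 0.762683
  t = 6.5000: CF_t = 1.050000, DF = 0.707268, PV = 0.742632
  t = 7.0000: CF_t = 1.050000, DF = 0.688674, PV = 0.723108
  t = 7.5000: CF_t = 1.050000, DF = 0.670569, PV = 0.704097
  t = 8.0000: CF_t = 1.050000, DF = 0.652939, PV = 0.685586
  t = 8.5000: CF_t = 1.050000, DF = 0.635774, PV = 0.667562
  t = 9.0000: CF_t = 1.050000, DF = 0.619059, PV = 0.650012
  t = 9.5000: CF_t = 1.050000, DF = 0.602784, PV = 0.632923
  t = 10.0000: CF_t = 101.050000, DF = 0.586937, PV = 59.309935
Price P = sum_t PV_t = 74.757231
Macaulay numerator sum_t t * PV_t:
  t * PV_t at t = 0.5000: 0.511198
  t * PV_t at t = 1.0000: 0.995516
  t * PV_t at t = 1.5000: 1.454016
  t * PV_t at t = 2.0000: 1.887720
  t * PV_t at t = 2.5000: 2.297614
  t * PV_t at t = 3.0000: 2.684651
  t * PV_t at t = 3.5000: 3.049750
  t * PV_t at t = 4.0000: 3.393796
  t * PV_t at t = 4.5000: 3.717644
  t * PV_t at t = 5.0000: 4.022119
  t * PV_t at t = 5.5000: 4.308014
  t * PV_t at t = 6.0000: 4.576097
  t * PV_t at t = 6.5000: 4.827107
  t * PV_t at t = 7.0000: 5.061755
  t * PV_t at t = 7.5000: 5.280729
  t * PV_t at t = 8.0000: 5.484691
  t * PV_t at t = 8.5000: 5.674279
  t * PV_t at t = 9.0000: 5.850107
  t * PV_t at t = 9.5000: 6.012768
  t * PV_t at t = 10.0000: 593.099347
Macaulay duration D = (sum_t t * PV_t) / P = 664.188919 / 74.757231 = 8.884611

Answer: Macaulay duration = 8.8846 years


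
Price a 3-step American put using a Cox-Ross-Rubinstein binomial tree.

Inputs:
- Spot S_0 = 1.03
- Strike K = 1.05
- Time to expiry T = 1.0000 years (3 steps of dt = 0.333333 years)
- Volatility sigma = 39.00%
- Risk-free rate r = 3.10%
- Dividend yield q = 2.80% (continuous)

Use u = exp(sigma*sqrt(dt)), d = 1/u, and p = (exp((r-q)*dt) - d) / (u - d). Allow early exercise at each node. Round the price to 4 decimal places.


Answer: Price = V(0,0) = 0.1786

Derivation:
dt = T/N = 0.333333
u = exp(sigma*sqrt(dt)) = 1.252531; d = 1/u = 0.798383
p = (exp((r-q)*dt) - d) / (u - d) = 0.446148
Discount per step: exp(-r*dt) = 0.989720
Stock lattice S(k, i) with i counting down-moves:
  k=0: S(0,0) = 1.0300
  k=1: S(1,0) = 1.2901; S(1,1) = 0.8223
  k=2: S(2,0) = 1.6159; S(2,1) = 1.0300; S(2,2) = 0.6565
  k=3: S(3,0) = 2.0240; S(3,1) = 1.2901; S(3,2) = 0.8223; S(3,3) = 0.5242
Terminal payoffs V(N, i) = max(K - S_T, 0):
  V(3,0) = 0.000000; V(3,1) = 0.000000; V(3,2) = 0.227665; V(3,3) = 0.525831
Backward induction: V(k, i) = exp(-r*dt) * [p * V(k+1, i) + (1-p) * V(k+1, i+1)]; then take max(V_cont, immediate exercise) for American.
  V(2,0) = exp(-r*dt) * [p*0.000000 + (1-p)*0.000000] = 0.000000; exercise = 0.000000; V(2,0) = max -> 0.000000
  V(2,1) = exp(-r*dt) * [p*0.000000 + (1-p)*0.227665] = 0.124797; exercise = 0.020000; V(2,1) = max -> 0.124797
  V(2,2) = exp(-r*dt) * [p*0.227665 + (1-p)*0.525831] = 0.388767; exercise = 0.393462; V(2,2) = max -> 0.393462
  V(1,0) = exp(-r*dt) * [p*0.000000 + (1-p)*0.124797] = 0.068408; exercise = 0.000000; V(1,0) = max -> 0.068408
  V(1,1) = exp(-r*dt) * [p*0.124797 + (1-p)*0.393462] = 0.270785; exercise = 0.227665; V(1,1) = max -> 0.270785
  V(0,0) = exp(-r*dt) * [p*0.068408 + (1-p)*0.270785] = 0.178639; exercise = 0.020000; V(0,0) = max -> 0.178639


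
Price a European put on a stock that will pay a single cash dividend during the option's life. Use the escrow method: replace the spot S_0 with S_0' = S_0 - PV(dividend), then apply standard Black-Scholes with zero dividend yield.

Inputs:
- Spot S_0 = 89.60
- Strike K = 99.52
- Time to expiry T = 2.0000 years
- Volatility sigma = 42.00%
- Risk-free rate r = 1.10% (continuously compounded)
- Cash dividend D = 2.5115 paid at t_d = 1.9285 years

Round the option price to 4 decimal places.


Answer: Price = 27.0111

Derivation:
PV(D) = D * exp(-r * t_d) = 2.5115 * 0.97900992 = 2.45878342
S_0' = S_0 - PV(D) = 89.6000 - 2.45878342 = 87.14121658
d1 = (ln(S_0'/K) + (r + sigma^2/2)*T) / (sigma*sqrt(T)) = 0.11039511
d2 = d1 - sigma*sqrt(T) = -0.48357458
exp(-rT) = 0.97824024
N(-d1) = 0.45604801; N(-d2) = 0.68565609
P = K * exp(-rT) * N(-d2) - S_0' * N(-d1) = 99.5200 * 0.97824024 * 0.68565609 - 87.14121658 * 0.45604801 = 27.0111


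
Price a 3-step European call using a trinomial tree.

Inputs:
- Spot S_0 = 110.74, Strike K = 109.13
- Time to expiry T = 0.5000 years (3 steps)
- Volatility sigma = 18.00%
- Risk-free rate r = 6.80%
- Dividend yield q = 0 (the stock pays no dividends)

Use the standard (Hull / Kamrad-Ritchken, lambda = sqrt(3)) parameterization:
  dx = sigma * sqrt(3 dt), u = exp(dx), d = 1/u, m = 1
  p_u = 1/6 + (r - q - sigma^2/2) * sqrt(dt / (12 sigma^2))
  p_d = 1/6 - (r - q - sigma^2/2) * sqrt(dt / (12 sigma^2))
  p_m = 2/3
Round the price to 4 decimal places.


dt = T/N = 0.166667; dx = sigma*sqrt(3*dt) = 0.127279
u = exp(dx) = 1.135734; d = 1/u = 0.880488
p_u = 0.200582, p_m = 0.666667, p_d = 0.132752
Discount per step: exp(-r*dt) = 0.988731
Stock lattice S(k, j) with j the centered position index:
  k=0: S(0,+0) = 110.7400
  k=1: S(1,-1) = 97.5052; S(1,+0) = 110.7400; S(1,+1) = 125.7712
  k=2: S(2,-2) = 85.8522; S(2,-1) = 97.5052; S(2,+0) = 110.7400; S(2,+1) = 125.7712; S(2,+2) = 142.8426
  k=3: S(3,-3) = 75.5918; S(3,-2) = 85.8522; S(3,-1) = 97.5052; S(3,+0) = 110.7400; S(3,+1) = 125.7712; S(3,+2) = 142.8426; S(3,+3) = 162.2312
Terminal payoffs V(N, j) = max(S_T - K, 0):
  V(3,-3) = 0.000000; V(3,-2) = 0.000000; V(3,-1) = 0.000000; V(3,+0) = 1.610000; V(3,+1) = 16.641194; V(3,+2) = 33.712633; V(3,+3) = 53.101248
Backward induction: V(k, j) = exp(-r*dt) * [p_u * V(k+1, j+1) + p_m * V(k+1, j) + p_d * V(k+1, j-1)]
  V(2,-2) = exp(-r*dt) * [p_u*0.000000 + p_m*0.000000 + p_d*0.000000] = 0.000000
  V(2,-1) = exp(-r*dt) * [p_u*1.610000 + p_m*0.000000 + p_d*0.000000] = 0.319297
  V(2,+0) = exp(-r*dt) * [p_u*16.641194 + p_m*1.610000 + p_d*0.000000] = 4.361539
  V(2,+1) = exp(-r*dt) * [p_u*33.712633 + p_m*16.641194 + p_d*1.610000] = 17.866356
  V(2,+2) = exp(-r*dt) * [p_u*53.101248 + p_m*33.712633 + p_d*16.641194] = 34.937162
  V(1,-1) = exp(-r*dt) * [p_u*4.361539 + p_m*0.319297 + p_d*0.000000] = 1.075451
  V(1,+0) = exp(-r*dt) * [p_u*17.866356 + p_m*4.361539 + p_d*0.319297] = 6.460111
  V(1,+1) = exp(-r*dt) * [p_u*34.937162 + p_m*17.866356 + p_d*4.361539] = 19.277932
  V(0,+0) = exp(-r*dt) * [p_u*19.277932 + p_m*6.460111 + p_d*1.075451] = 8.222588

Answer: Price = V(0,0) = 8.2226


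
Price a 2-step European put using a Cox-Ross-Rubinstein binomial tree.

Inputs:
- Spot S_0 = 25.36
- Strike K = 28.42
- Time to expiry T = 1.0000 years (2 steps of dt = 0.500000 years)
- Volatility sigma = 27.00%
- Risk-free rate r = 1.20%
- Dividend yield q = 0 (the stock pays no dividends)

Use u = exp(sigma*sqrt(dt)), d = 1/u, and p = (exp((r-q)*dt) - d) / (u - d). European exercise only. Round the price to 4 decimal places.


Answer: Price = V(0,0) = 4.6113

Derivation:
dt = T/N = 0.500000
u = exp(sigma*sqrt(dt)) = 1.210361; d = 1/u = 0.826200
p = (exp((r-q)*dt) - d) / (u - d) = 0.468080
Discount per step: exp(-r*dt) = 0.994018
Stock lattice S(k, i) with i counting down-moves:
  k=0: S(0,0) = 25.3600
  k=1: S(1,0) = 30.6948; S(1,1) = 20.9524
  k=2: S(2,0) = 37.1517; S(2,1) = 25.3600; S(2,2) = 17.3109
Terminal payoffs V(N, i) = max(K - S_T, 0):
  V(2,0) = 0.000000; V(2,1) = 3.060000; V(2,2) = 11.109115
Backward induction: V(k, i) = exp(-r*dt) * [p * V(k+1, i) + (1-p) * V(k+1, i+1)].
  V(1,0) = exp(-r*dt) * [p*0.000000 + (1-p)*3.060000] = 1.617938
  V(1,1) = exp(-r*dt) * [p*3.060000 + (1-p)*11.109115] = 7.297567
  V(0,0) = exp(-r*dt) * [p*1.617938 + (1-p)*7.297567] = 4.611295


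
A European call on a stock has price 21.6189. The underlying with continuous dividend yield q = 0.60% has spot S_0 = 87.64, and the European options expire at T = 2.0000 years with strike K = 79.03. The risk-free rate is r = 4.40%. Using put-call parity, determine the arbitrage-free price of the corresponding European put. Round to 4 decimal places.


Answer: Put price = 7.3969

Derivation:
Put-call parity: C - P = S_0 * exp(-qT) - K * exp(-rT).
S_0 * exp(-qT) = 87.6400 * 0.98807171 = 86.59460492
K * exp(-rT) = 79.0300 * 0.91576088 = 72.37258209
P = C - S*exp(-qT) + K*exp(-rT)
P = 21.6189 - 86.59460492 + 72.37258209 = 7.3969


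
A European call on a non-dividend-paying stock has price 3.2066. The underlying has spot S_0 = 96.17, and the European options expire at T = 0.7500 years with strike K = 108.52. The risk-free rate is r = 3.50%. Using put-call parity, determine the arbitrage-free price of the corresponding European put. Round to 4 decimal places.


Answer: Put price = 12.7450

Derivation:
Put-call parity: C - P = S_0 * exp(-qT) - K * exp(-rT).
S_0 * exp(-qT) = 96.1700 * 1.00000000 = 96.17000000
K * exp(-rT) = 108.5200 * 0.97409154 = 105.70841352
P = C - S*exp(-qT) + K*exp(-rT)
P = 3.2066 - 96.17000000 + 105.70841352 = 12.7450


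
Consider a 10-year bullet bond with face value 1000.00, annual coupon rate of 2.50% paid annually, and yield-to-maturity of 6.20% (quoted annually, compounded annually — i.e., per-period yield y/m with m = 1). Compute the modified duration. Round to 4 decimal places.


Answer: Modified duration = 8.2426

Derivation:
Coupon per period c = face * coupon_rate / m = 25.000000
Periods per year m = 1; per-period yield y/m = 0.062000
Number of cashflows N = 10
Cashflows (t years, CF_t, discount factor 1/(1+y/m)^(m*t), PV):
  t = 1.0000: CF_t = 25.000000, DF = 0.941620, PV = 23.540490
  t = 2.0000: CF_t = 25.000000, DF = 0.886647, PV = 22.166186
  t = 3.0000: CF_t = 25.000000, DF = 0.834885, PV = 20.872115
  t = 4.0000: CF_t = 25.000000, DF = 0.786144, PV = 19.653592
  t = 5.0000: CF_t = 25.000000, DF = 0.740248, PV = 18.506207
  t = 6.0000: CF_t = 25.000000, DF = 0.697032, PV = 17.425807
  t = 7.0000: CF_t = 25.000000, DF = 0.656339, PV = 16.408481
  t = 8.0000: CF_t = 25.000000, DF = 0.618022, PV = 15.450548
  t = 9.0000: CF_t = 25.000000, DF = 0.581942, PV = 14.548538
  t = 10.0000: CF_t = 1025.000000, DF = 0.547968, PV = 561.666728
Price P = sum_t PV_t = 730.238693
First compute Macaulay numerator sum_t t * PV_t:
  t * PV_t at t = 1.0000: 23.540490
  t * PV_t at t = 2.0000: 44.332372
  t * PV_t at t = 3.0000: 62.616345
  t * PV_t at t = 4.0000: 78.614369
  t * PV_t at t = 5.0000: 92.531037
  t * PV_t at t = 6.0000: 104.554844
  t * PV_t at t = 7.0000: 114.859370
  t * PV_t at t = 8.0000: 123.604380
  t * PV_t at t = 9.0000: 130.936844
  t * PV_t at t = 10.0000: 5616.667280
Macaulay duration D = 6392.257331 / 730.238693 = 8.753655
Modified duration = D / (1 + y/m) = 8.753655 / (1 + 0.062000) = 8.242613


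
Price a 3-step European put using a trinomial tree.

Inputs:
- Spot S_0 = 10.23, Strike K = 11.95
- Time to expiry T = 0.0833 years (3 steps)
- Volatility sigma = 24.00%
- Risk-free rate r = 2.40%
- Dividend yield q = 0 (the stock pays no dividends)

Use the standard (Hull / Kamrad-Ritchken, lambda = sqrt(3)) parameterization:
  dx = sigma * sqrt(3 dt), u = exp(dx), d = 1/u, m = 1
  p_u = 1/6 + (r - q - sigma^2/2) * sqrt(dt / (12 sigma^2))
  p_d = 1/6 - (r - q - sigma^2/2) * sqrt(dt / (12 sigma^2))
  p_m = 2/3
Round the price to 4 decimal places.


Answer: Price = V(0,0) = 1.6991

Derivation:
dt = T/N = 0.027767; dx = sigma*sqrt(3*dt) = 0.069268
u = exp(dx) = 1.071724; d = 1/u = 0.933076
p_u = 0.165705, p_m = 0.666667, p_d = 0.167629
Discount per step: exp(-r*dt) = 0.999334
Stock lattice S(k, j) with j the centered position index:
  k=0: S(0,+0) = 10.2300
  k=1: S(1,-1) = 9.5454; S(1,+0) = 10.2300; S(1,+1) = 10.9637
  k=2: S(2,-2) = 8.9066; S(2,-1) = 9.5454; S(2,+0) = 10.2300; S(2,+1) = 10.9637; S(2,+2) = 11.7501
  k=3: S(3,-3) = 8.3105; S(3,-2) = 8.9066; S(3,-1) = 9.5454; S(3,+0) = 10.2300; S(3,+1) = 10.9637; S(3,+2) = 11.7501; S(3,+3) = 12.5928
Terminal payoffs V(N, j) = max(K - S_T, 0):
  V(3,-3) = 3.639498; V(3,-2) = 3.043439; V(3,-1) = 2.404628; V(3,+0) = 1.720000; V(3,+1) = 0.986268; V(3,+2) = 0.199910; V(3,+3) = 0.000000
Backward induction: V(k, j) = exp(-r*dt) * [p_u * V(k+1, j+1) + p_m * V(k+1, j) + p_d * V(k+1, j-1)]
  V(2,-2) = exp(-r*dt) * [p_u*2.404628 + p_m*3.043439 + p_d*3.639498] = 3.035478
  V(2,-1) = exp(-r*dt) * [p_u*1.720000 + p_m*2.404628 + p_d*3.043439] = 2.396667
  V(2,+0) = exp(-r*dt) * [p_u*0.986268 + p_m*1.720000 + p_d*2.404628] = 1.712039
  V(2,+1) = exp(-r*dt) * [p_u*0.199910 + p_m*0.986268 + p_d*1.720000] = 0.978307
  V(2,+2) = exp(-r*dt) * [p_u*0.000000 + p_m*0.199910 + p_d*0.986268] = 0.298401
  V(1,-1) = exp(-r*dt) * [p_u*1.712039 + p_m*2.396667 + p_d*3.035478] = 2.388712
  V(1,+0) = exp(-r*dt) * [p_u*0.978307 + p_m*1.712039 + p_d*2.396667] = 1.704084
  V(1,+1) = exp(-r*dt) * [p_u*0.298401 + p_m*0.978307 + p_d*1.712039] = 0.987979
  V(0,+0) = exp(-r*dt) * [p_u*0.987979 + p_m*1.704084 + p_d*2.388712] = 1.699053


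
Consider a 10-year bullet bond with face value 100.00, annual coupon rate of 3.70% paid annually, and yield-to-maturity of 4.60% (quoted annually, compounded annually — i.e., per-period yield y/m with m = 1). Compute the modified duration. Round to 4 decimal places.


Answer: Modified duration = 8.1004

Derivation:
Coupon per period c = face * coupon_rate / m = 3.700000
Periods per year m = 1; per-period yield y/m = 0.046000
Number of cashflows N = 10
Cashflows (t years, CF_t, discount factor 1/(1+y/m)^(m*t), PV):
  t = 1.0000: CF_t = 3.700000, DF = 0.956023, PV = 3.537285
  t = 2.0000: CF_t = 3.700000, DF = 0.913980, PV = 3.381726
  t = 3.0000: CF_t = 3.700000, DF = 0.873786, PV = 3.233007
  t = 4.0000: CF_t = 3.700000, DF = 0.835359, PV = 3.090829
  t = 5.0000: CF_t = 3.700000, DF = 0.798623, PV = 2.954903
  t = 6.0000: CF_t = 3.700000, DF = 0.763501, PV = 2.824956
  t = 7.0000: CF_t = 3.700000, DF = 0.729925, PV = 2.700722
  t = 8.0000: CF_t = 3.700000, DF = 0.697825, PV = 2.581952
  t = 9.0000: CF_t = 3.700000, DF = 0.667137, PV = 2.468406
  t = 10.0000: CF_t = 103.700000, DF = 0.637798, PV = 66.139653
Price P = sum_t PV_t = 92.913439
First compute Macaulay numerator sum_t t * PV_t:
  t * PV_t at t = 1.0000: 3.537285
  t * PV_t at t = 2.0000: 6.763451
  t * PV_t at t = 3.0000: 9.699022
  t * PV_t at t = 4.0000: 12.363316
  t * PV_t at t = 5.0000: 14.774517
  t * PV_t at t = 6.0000: 16.949733
  t * PV_t at t = 7.0000: 18.905056
  t * PV_t at t = 8.0000: 20.655620
  t * PV_t at t = 9.0000: 22.215652
  t * PV_t at t = 10.0000: 661.396528
Macaulay duration D = 787.260182 / 92.913439 = 8.473050
Modified duration = D / (1 + y/m) = 8.473050 / (1 + 0.046000) = 8.100430


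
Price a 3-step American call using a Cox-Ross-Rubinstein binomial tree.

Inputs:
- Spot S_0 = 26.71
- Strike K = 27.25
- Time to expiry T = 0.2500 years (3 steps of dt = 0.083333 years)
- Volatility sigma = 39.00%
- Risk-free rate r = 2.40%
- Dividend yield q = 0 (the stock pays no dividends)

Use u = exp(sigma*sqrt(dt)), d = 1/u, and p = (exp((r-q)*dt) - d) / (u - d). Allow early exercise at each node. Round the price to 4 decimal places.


Answer: Price = V(0,0) = 2.0715

Derivation:
dt = T/N = 0.083333
u = exp(sigma*sqrt(dt)) = 1.119165; d = 1/u = 0.893523
p = (exp((r-q)*dt) - d) / (u - d) = 0.480756
Discount per step: exp(-r*dt) = 0.998002
Stock lattice S(k, i) with i counting down-moves:
  k=0: S(0,0) = 26.7100
  k=1: S(1,0) = 29.8929; S(1,1) = 23.8660
  k=2: S(2,0) = 33.4551; S(2,1) = 26.7100; S(2,2) = 21.3248
  k=3: S(3,0) = 37.4418; S(3,1) = 29.8929; S(3,2) = 23.8660; S(3,3) = 19.0542
Terminal payoffs V(N, i) = max(S_T - K, 0):
  V(3,0) = 10.191808; V(3,1) = 2.642910; V(3,2) = 0.000000; V(3,3) = 0.000000
Backward induction: V(k, i) = exp(-r*dt) * [p * V(k+1, i) + (1-p) * V(k+1, i+1)]; then take max(V_cont, immediate exercise) for American.
  V(2,0) = exp(-r*dt) * [p*10.191808 + (1-p)*2.642910] = 6.259559; exercise = 6.205113; V(2,0) = max -> 6.259559
  V(2,1) = exp(-r*dt) * [p*2.642910 + (1-p)*0.000000] = 1.268057; exercise = 0.000000; V(2,1) = max -> 1.268057
  V(2,2) = exp(-r*dt) * [p*0.000000 + (1-p)*0.000000] = 0.000000; exercise = 0.000000; V(2,2) = max -> 0.000000
  V(1,0) = exp(-r*dt) * [p*6.259559 + (1-p)*1.268057] = 3.660425; exercise = 2.642910; V(1,0) = max -> 3.660425
  V(1,1) = exp(-r*dt) * [p*1.268057 + (1-p)*0.000000] = 0.608408; exercise = 0.000000; V(1,1) = max -> 0.608408
  V(0,0) = exp(-r*dt) * [p*3.660425 + (1-p)*0.608408] = 2.071537; exercise = 0.000000; V(0,0) = max -> 2.071537


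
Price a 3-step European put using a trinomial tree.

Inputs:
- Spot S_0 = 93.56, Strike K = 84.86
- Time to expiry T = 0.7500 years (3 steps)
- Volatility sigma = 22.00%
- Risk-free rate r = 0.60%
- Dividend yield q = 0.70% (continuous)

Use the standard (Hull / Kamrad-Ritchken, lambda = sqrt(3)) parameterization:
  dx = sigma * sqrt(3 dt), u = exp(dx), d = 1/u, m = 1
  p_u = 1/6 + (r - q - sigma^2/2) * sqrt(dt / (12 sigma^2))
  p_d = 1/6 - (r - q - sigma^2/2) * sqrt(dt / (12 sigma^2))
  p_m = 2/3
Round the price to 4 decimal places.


Answer: Price = V(0,0) = 3.5402

Derivation:
dt = T/N = 0.250000; dx = sigma*sqrt(3*dt) = 0.190526
u = exp(dx) = 1.209885; d = 1/u = 0.826525
p_u = 0.150133, p_m = 0.666667, p_d = 0.183200
Discount per step: exp(-r*dt) = 0.998501
Stock lattice S(k, j) with j the centered position index:
  k=0: S(0,+0) = 93.5600
  k=1: S(1,-1) = 77.3296; S(1,+0) = 93.5600; S(1,+1) = 113.1969
  k=2: S(2,-2) = 63.9149; S(2,-1) = 77.3296; S(2,+0) = 93.5600; S(2,+1) = 113.1969; S(2,+2) = 136.9552
  k=3: S(3,-3) = 52.8272; S(3,-2) = 63.9149; S(3,-1) = 77.3296; S(3,+0) = 93.5600; S(3,+1) = 113.1969; S(3,+2) = 136.9552; S(3,+3) = 165.7001
Terminal payoffs V(N, j) = max(K - S_T, 0):
  V(3,-3) = 32.032802; V(3,-2) = 20.945148; V(3,-1) = 7.530358; V(3,+0) = 0.000000; V(3,+1) = 0.000000; V(3,+2) = 0.000000; V(3,+3) = 0.000000
Backward induction: V(k, j) = exp(-r*dt) * [p_u * V(k+1, j+1) + p_m * V(k+1, j) + p_d * V(k+1, j-1)]
  V(2,-2) = exp(-r*dt) * [p_u*7.530358 + p_m*20.945148 + p_d*32.032802] = 20.930976
  V(2,-1) = exp(-r*dt) * [p_u*0.000000 + p_m*7.530358 + p_d*20.945148] = 8.844111
  V(2,+0) = exp(-r*dt) * [p_u*0.000000 + p_m*0.000000 + p_d*7.530358] = 1.377493
  V(2,+1) = exp(-r*dt) * [p_u*0.000000 + p_m*0.000000 + p_d*0.000000] = 0.000000
  V(2,+2) = exp(-r*dt) * [p_u*0.000000 + p_m*0.000000 + p_d*0.000000] = 0.000000
  V(1,-1) = exp(-r*dt) * [p_u*1.377493 + p_m*8.844111 + p_d*20.930976] = 9.922539
  V(1,+0) = exp(-r*dt) * [p_u*0.000000 + p_m*1.377493 + p_d*8.844111] = 2.534764
  V(1,+1) = exp(-r*dt) * [p_u*0.000000 + p_m*0.000000 + p_d*1.377493] = 0.251978
  V(0,+0) = exp(-r*dt) * [p_u*0.251978 + p_m*2.534764 + p_d*9.922539] = 3.540166


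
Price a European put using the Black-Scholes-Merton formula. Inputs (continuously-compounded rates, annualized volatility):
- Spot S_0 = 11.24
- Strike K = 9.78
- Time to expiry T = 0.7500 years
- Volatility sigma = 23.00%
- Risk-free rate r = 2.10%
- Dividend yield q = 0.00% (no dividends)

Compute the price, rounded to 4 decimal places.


Answer: Price = 0.2583

Derivation:
d1 = (ln(S/K) + (r - q + 0.5*sigma^2) * T) / (sigma * sqrt(T)) = 0.87720522
d2 = d1 - sigma * sqrt(T) = 0.67801937
exp(-rT) = 0.98437338; exp(-qT) = 1.00000000
P = K * exp(-rT) * N(-d2) - S_0 * exp(-qT) * N(-d1)
N(-d1) = 0.19018759; N(-d2) = 0.24887970
P = 9.7800 * 0.98437338 * 0.24887970 - 11.2400 * 1.00000000 * 0.19018759 = 0.2583


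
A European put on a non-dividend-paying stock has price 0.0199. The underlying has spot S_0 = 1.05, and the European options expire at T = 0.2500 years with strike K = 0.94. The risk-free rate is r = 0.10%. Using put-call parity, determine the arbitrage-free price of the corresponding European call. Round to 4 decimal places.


Put-call parity: C - P = S_0 * exp(-qT) - K * exp(-rT).
S_0 * exp(-qT) = 1.0500 * 1.00000000 = 1.05000000
K * exp(-rT) = 0.9400 * 0.99975003 = 0.93976503
C = P + S*exp(-qT) - K*exp(-rT)
C = 0.0199 + 1.05000000 - 0.93976503 = 0.1301

Answer: Call price = 0.1301


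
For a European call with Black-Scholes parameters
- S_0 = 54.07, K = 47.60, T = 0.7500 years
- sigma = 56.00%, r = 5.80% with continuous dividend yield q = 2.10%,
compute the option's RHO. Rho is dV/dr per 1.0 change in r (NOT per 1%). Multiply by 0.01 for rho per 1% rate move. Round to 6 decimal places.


d1 = 0.5624974019; d2 = 0.0775231757
phi(d1) = 0.3405680920; exp(-qT) = 0.9843733826; exp(-rT) = 0.9574325541
N(d2) = 0.5308963224
Rho = K*T*exp(-rT)*N(d2) = 47.6000 * 0.7500 * 0.9574325541 * 0.5308963224 = 18.146218

Answer: Rho = 18.146218


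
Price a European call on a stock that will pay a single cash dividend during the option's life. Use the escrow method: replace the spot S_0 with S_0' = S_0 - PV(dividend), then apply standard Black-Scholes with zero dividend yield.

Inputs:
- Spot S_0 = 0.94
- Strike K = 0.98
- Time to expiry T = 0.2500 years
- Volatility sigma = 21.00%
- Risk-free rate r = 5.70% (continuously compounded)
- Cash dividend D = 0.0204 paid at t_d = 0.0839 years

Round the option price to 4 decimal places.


PV(D) = D * exp(-r * t_d) = 0.0204 * 0.99522912 = 0.02030267
S_0' = S_0 - PV(D) = 0.9400 - 0.02030267 = 0.91969733
d1 = (ln(S_0'/K) + (r + sigma^2/2)*T) / (sigma*sqrt(T)) = -0.41662333
d2 = d1 - sigma*sqrt(T) = -0.52162333
exp(-rT) = 0.98585105
N(d1) = 0.33847697; N(d2) = 0.30096631
C = S_0' * N(d1) - K * exp(-rT) * N(d2) = 0.91969733 * 0.33847697 - 0.9800 * 0.98585105 * 0.30096631 = 0.0205

Answer: Price = 0.0205


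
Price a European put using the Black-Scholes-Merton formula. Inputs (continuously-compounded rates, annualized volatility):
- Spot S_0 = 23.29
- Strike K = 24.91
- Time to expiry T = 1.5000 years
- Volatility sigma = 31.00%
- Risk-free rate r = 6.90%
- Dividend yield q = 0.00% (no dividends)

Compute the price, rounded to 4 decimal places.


Answer: Price = 3.0450

Derivation:
d1 = (ln(S/K) + (r - q + 0.5*sigma^2) * T) / (sigma * sqrt(T)) = 0.28532540
d2 = d1 - sigma * sqrt(T) = -0.09434551
exp(-rT) = 0.90167602; exp(-qT) = 1.00000000
P = K * exp(-rT) * N(-d2) - S_0 * exp(-qT) * N(-d1)
N(-d1) = 0.38769743; N(-d2) = 0.53758265
P = 24.9100 * 0.90167602 * 0.53758265 - 23.2900 * 1.00000000 * 0.38769743 = 3.0450


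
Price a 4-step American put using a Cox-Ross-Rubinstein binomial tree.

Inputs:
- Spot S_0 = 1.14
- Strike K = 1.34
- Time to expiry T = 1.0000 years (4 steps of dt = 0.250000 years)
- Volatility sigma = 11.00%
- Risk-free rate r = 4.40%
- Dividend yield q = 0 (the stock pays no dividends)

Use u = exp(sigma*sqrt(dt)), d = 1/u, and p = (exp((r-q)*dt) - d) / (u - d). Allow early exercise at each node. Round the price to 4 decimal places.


Answer: Price = V(0,0) = 0.2000

Derivation:
dt = T/N = 0.250000
u = exp(sigma*sqrt(dt)) = 1.056541; d = 1/u = 0.946485
p = (exp((r-q)*dt) - d) / (u - d) = 0.586755
Discount per step: exp(-r*dt) = 0.989060
Stock lattice S(k, i) with i counting down-moves:
  k=0: S(0,0) = 1.1400
  k=1: S(1,0) = 1.2045; S(1,1) = 1.0790
  k=2: S(2,0) = 1.2726; S(2,1) = 1.1400; S(2,2) = 1.0213
  k=3: S(3,0) = 1.3445; S(3,1) = 1.2045; S(3,2) = 1.0790; S(3,3) = 0.9666
  k=4: S(4,0) = 1.4205; S(4,1) = 1.2726; S(4,2) = 1.1400; S(4,3) = 1.0213; S(4,4) = 0.9149
Terminal payoffs V(N, i) = max(K - S_T, 0):
  V(4,0) = 0.000000; V(4,1) = 0.067443; V(4,2) = 0.200000; V(4,3) = 0.318749; V(4,4) = 0.425129
Backward induction: V(k, i) = exp(-r*dt) * [p * V(k+1, i) + (1-p) * V(k+1, i+1)]; then take max(V_cont, immediate exercise) for American.
  V(3,0) = exp(-r*dt) * [p*0.000000 + (1-p)*0.067443] = 0.027566; exercise = 0.000000; V(3,0) = max -> 0.027566
  V(3,1) = exp(-r*dt) * [p*0.067443 + (1-p)*0.200000] = 0.120884; exercise = 0.135544; V(3,1) = max -> 0.135544
  V(3,2) = exp(-r*dt) * [p*0.200000 + (1-p)*0.318749] = 0.246348; exercise = 0.261007; V(3,2) = max -> 0.261007
  V(3,3) = exp(-r*dt) * [p*0.318749 + (1-p)*0.425129] = 0.358742; exercise = 0.373401; V(3,3) = max -> 0.373401
  V(2,0) = exp(-r*dt) * [p*0.027566 + (1-p)*0.135544] = 0.071397; exercise = 0.067443; V(2,0) = max -> 0.071397
  V(2,1) = exp(-r*dt) * [p*0.135544 + (1-p)*0.261007] = 0.185341; exercise = 0.200000; V(2,1) = max -> 0.200000
  V(2,2) = exp(-r*dt) * [p*0.261007 + (1-p)*0.373401] = 0.304090; exercise = 0.318749; V(2,2) = max -> 0.318749
  V(1,0) = exp(-r*dt) * [p*0.071397 + (1-p)*0.200000] = 0.123179; exercise = 0.135544; V(1,0) = max -> 0.135544
  V(1,1) = exp(-r*dt) * [p*0.200000 + (1-p)*0.318749] = 0.246348; exercise = 0.261007; V(1,1) = max -> 0.261007
  V(0,0) = exp(-r*dt) * [p*0.135544 + (1-p)*0.261007] = 0.185341; exercise = 0.200000; V(0,0) = max -> 0.200000


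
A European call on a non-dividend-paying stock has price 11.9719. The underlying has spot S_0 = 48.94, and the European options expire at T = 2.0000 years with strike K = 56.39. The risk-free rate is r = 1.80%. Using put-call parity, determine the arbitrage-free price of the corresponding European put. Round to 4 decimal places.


Answer: Put price = 17.4280

Derivation:
Put-call parity: C - P = S_0 * exp(-qT) - K * exp(-rT).
S_0 * exp(-qT) = 48.9400 * 1.00000000 = 48.94000000
K * exp(-rT) = 56.3900 * 0.96464029 = 54.39606615
P = C - S*exp(-qT) + K*exp(-rT)
P = 11.9719 - 48.94000000 + 54.39606615 = 17.4280


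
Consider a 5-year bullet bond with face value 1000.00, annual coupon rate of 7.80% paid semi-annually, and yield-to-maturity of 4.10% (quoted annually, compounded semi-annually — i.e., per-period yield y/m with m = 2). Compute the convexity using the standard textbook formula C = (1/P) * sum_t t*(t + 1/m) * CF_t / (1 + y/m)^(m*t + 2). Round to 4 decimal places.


Coupon per period c = face * coupon_rate / m = 39.000000
Periods per year m = 2; per-period yield y/m = 0.020500
Number of cashflows N = 10
Cashflows (t years, CF_t, discount factor 1/(1+y/m)^(m*t), PV):
  t = 0.5000: CF_t = 39.000000, DF = 0.979912, PV = 38.216561
  t = 1.0000: CF_t = 39.000000, DF = 0.960227, PV = 37.448859
  t = 1.5000: CF_t = 39.000000, DF = 0.940938, PV = 36.696579
  t = 2.0000: CF_t = 39.000000, DF = 0.922036, PV = 35.959411
  t = 2.5000: CF_t = 39.000000, DF = 0.903514, PV = 35.237052
  t = 3.0000: CF_t = 39.000000, DF = 0.885364, PV = 34.529203
  t = 3.5000: CF_t = 39.000000, DF = 0.867579, PV = 33.835574
  t = 4.0000: CF_t = 39.000000, DF = 0.850151, PV = 33.155878
  t = 4.5000: CF_t = 39.000000, DF = 0.833073, PV = 32.489836
  t = 5.0000: CF_t = 1039.000000, DF = 0.816338, PV = 848.174980
Price P = sum_t PV_t = 1165.743932
Convexity numerator sum_t t*(t + 1/m) * CF_t / (1+y/m)^(m*t + 2):
  t = 0.5000: term = 18.348290
  t = 1.0000: term = 53.939117
  t = 1.5000: term = 105.711155
  t = 2.0000: term = 172.646014
  t = 2.5000: term = 253.766802
  t = 3.0000: term = 348.136720
  t = 3.5000: term = 454.857711
  t = 4.0000: term = 573.069139
  t = 4.5000: term = 701.946520
  t = 5.0000: term = 22397.117725
Convexity = (1/P) * sum = 25079.539193 / 1165.743932 = 21.513763

Answer: Convexity = 21.5138


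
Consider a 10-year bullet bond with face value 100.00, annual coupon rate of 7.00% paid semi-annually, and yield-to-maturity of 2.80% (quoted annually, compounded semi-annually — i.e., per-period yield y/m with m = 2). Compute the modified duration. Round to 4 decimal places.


Coupon per period c = face * coupon_rate / m = 3.500000
Periods per year m = 2; per-period yield y/m = 0.014000
Number of cashflows N = 20
Cashflows (t years, CF_t, discount factor 1/(1+y/m)^(m*t), PV):
  t = 0.5000: CF_t = 3.500000, DF = 0.986193, PV = 3.451677
  t = 1.0000: CF_t = 3.500000, DF = 0.972577, PV = 3.404020
  t = 1.5000: CF_t = 3.500000, DF = 0.959149, PV = 3.357022
  t = 2.0000: CF_t = 3.500000, DF = 0.945906, PV = 3.310673
  t = 2.5000: CF_t = 3.500000, DF = 0.932847, PV = 3.264963
  t = 3.0000: CF_t = 3.500000, DF = 0.919967, PV = 3.219885
  t = 3.5000: CF_t = 3.500000, DF = 0.907265, PV = 3.175429
  t = 4.0000: CF_t = 3.500000, DF = 0.894739, PV = 3.131586
  t = 4.5000: CF_t = 3.500000, DF = 0.882386, PV = 3.088350
  t = 5.0000: CF_t = 3.500000, DF = 0.870203, PV = 3.045710
  t = 5.5000: CF_t = 3.500000, DF = 0.858188, PV = 3.003658
  t = 6.0000: CF_t = 3.500000, DF = 0.846339, PV = 2.962188
  t = 6.5000: CF_t = 3.500000, DF = 0.834654, PV = 2.921290
  t = 7.0000: CF_t = 3.500000, DF = 0.823130, PV = 2.880956
  t = 7.5000: CF_t = 3.500000, DF = 0.811766, PV = 2.841180
  t = 8.0000: CF_t = 3.500000, DF = 0.800558, PV = 2.801952
  t = 8.5000: CF_t = 3.500000, DF = 0.789505, PV = 2.763267
  t = 9.0000: CF_t = 3.500000, DF = 0.778604, PV = 2.725115
  t = 9.5000: CF_t = 3.500000, DF = 0.767854, PV = 2.687490
  t = 10.0000: CF_t = 103.500000, DF = 0.757253, PV = 78.375667
Price P = sum_t PV_t = 136.412077
First compute Macaulay numerator sum_t t * PV_t:
  t * PV_t at t = 0.5000: 1.725838
  t * PV_t at t = 1.0000: 3.404020
  t * PV_t at t = 1.5000: 5.035533
  t * PV_t at t = 2.0000: 6.621345
  t * PV_t at t = 2.5000: 8.162408
  t * PV_t at t = 3.0000: 9.659654
  t * PV_t at t = 3.5000: 11.114000
  t * PV_t at t = 4.0000: 12.526346
  t * PV_t at t = 4.5000: 13.897573
  t * PV_t at t = 5.0000: 15.228548
  t * PV_t at t = 5.5000: 16.520121
  t * PV_t at t = 6.0000: 17.773127
  t * PV_t at t = 6.5000: 18.988383
  t * PV_t at t = 7.0000: 20.166694
  t * PV_t at t = 7.5000: 21.308849
  t * PV_t at t = 8.0000: 22.415620
  t * PV_t at t = 8.5000: 23.487767
  t * PV_t at t = 9.0000: 24.526036
  t * PV_t at t = 9.5000: 25.531157
  t * PV_t at t = 10.0000: 783.756670
Macaulay duration D = 1061.849690 / 136.412077 = 7.784133
Modified duration = D / (1 + y/m) = 7.784133 / (1 + 0.014000) = 7.676659

Answer: Modified duration = 7.6767


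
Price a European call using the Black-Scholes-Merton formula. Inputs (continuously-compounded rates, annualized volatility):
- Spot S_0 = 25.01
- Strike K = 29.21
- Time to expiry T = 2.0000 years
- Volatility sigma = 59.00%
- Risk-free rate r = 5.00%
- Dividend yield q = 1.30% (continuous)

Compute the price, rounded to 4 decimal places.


d1 = (ln(S/K) + (r - q + 0.5*sigma^2) * T) / (sigma * sqrt(T)) = 0.31983354
d2 = d1 - sigma * sqrt(T) = -0.51455246
exp(-rT) = 0.90483742; exp(-qT) = 0.97433509
C = S_0 * exp(-qT) * N(d1) - K * exp(-rT) * N(d2)
N(d1) = 0.62545274; N(d2) = 0.30343290
C = 25.0100 * 0.97433509 * 0.62545274 - 29.2100 * 0.90483742 * 0.30343290 = 7.2213

Answer: Price = 7.2213


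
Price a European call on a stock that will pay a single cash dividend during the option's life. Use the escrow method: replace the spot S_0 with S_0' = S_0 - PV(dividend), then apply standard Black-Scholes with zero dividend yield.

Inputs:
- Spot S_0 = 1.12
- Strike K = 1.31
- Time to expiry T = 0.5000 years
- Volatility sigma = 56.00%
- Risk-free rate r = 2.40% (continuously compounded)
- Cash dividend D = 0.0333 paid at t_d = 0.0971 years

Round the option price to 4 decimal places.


Answer: Price = 0.1007

Derivation:
PV(D) = D * exp(-r * t_d) = 0.0333 * 0.99767231 = 0.03322249
S_0' = S_0 - PV(D) = 1.1200 - 0.03322249 = 1.08677751
d1 = (ln(S_0'/K) + (r + sigma^2/2)*T) / (sigma*sqrt(T)) = -0.24347260
d2 = d1 - sigma*sqrt(T) = -0.63945240
exp(-rT) = 0.98807171
N(d1) = 0.40381965; N(d2) = 0.26126434
C = S_0' * N(d1) - K * exp(-rT) * N(d2) = 1.08677751 * 0.40381965 - 1.3100 * 0.98807171 * 0.26126434 = 0.1007


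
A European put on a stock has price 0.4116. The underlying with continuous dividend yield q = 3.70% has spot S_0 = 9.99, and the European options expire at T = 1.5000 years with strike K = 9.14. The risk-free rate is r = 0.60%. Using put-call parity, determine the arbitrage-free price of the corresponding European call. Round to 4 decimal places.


Put-call parity: C - P = S_0 * exp(-qT) - K * exp(-rT).
S_0 * exp(-qT) = 9.9900 * 0.94601202 = 9.45066012
K * exp(-rT) = 9.1400 * 0.99104038 = 9.05810906
C = P + S*exp(-qT) - K*exp(-rT)
C = 0.4116 + 9.45066012 - 9.05810906 = 0.8042

Answer: Call price = 0.8042


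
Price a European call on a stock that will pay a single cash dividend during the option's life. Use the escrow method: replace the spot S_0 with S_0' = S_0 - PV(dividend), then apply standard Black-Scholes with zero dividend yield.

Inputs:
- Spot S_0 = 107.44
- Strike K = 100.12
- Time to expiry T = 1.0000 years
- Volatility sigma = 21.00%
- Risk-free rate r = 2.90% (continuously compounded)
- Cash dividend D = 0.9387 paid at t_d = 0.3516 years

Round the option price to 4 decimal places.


PV(D) = D * exp(-r * t_d) = 0.9387 * 0.98985541 = 0.92917727
S_0' = S_0 - PV(D) = 107.4400 - 0.92917727 = 106.51082273
d1 = (ln(S_0'/K) + (r + sigma^2/2)*T) / (sigma*sqrt(T)) = 0.53774826
d2 = d1 - sigma*sqrt(T) = 0.32774826
exp(-rT) = 0.97141646
N(d1) = 0.70462457; N(d2) = 0.62844900
C = S_0' * N(d1) - K * exp(-rT) * N(d2) = 106.51082273 * 0.70462457 - 100.1200 * 0.97141646 * 0.62844900 = 13.9283

Answer: Price = 13.9283


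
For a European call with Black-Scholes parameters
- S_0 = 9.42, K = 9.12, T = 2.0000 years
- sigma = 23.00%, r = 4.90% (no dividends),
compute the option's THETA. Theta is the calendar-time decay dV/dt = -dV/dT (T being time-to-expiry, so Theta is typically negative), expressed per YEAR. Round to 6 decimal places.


d1 = 0.5634266323; d2 = 0.2381575129
phi(d1) = 0.3403899802; exp(-qT) = 1.0000000000; exp(-rT) = 0.9066489038
Theta = -S*exp(-qT)*phi(d1)*sigma/(2*sqrt(T)) - r*K*exp(-rT)*N(d2) + q*S*exp(-qT)*N(d1)
N(d1) = 0.7134277968; N(d2) = 0.5941205356; sqrt(T) = 1.4142135624
Term 1 = -9.4200 * 1.0000000000 * 0.3403899802 * 0.2300 / (2 * 1.4142135624) = -0.2607417121
Term 2 = -0.0490 * 9.1200 * 0.9066489038 * 0.5941205356 = -0.2407158143
Term 3 = 0 (no dividend yield, q = 0)
Theta = -0.2607417121 + (-0.2407158143) + (0.0000000000) = -0.501458

Answer: Theta = -0.501458


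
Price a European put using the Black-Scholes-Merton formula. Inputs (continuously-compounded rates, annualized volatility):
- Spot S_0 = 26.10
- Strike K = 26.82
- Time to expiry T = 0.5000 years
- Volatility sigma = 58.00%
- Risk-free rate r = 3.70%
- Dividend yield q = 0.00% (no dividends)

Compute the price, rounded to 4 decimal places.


d1 = (ln(S/K) + (r - q + 0.5*sigma^2) * T) / (sigma * sqrt(T)) = 0.18381713
d2 = d1 - sigma * sqrt(T) = -0.22630480
exp(-rT) = 0.98167007; exp(-qT) = 1.00000000
P = K * exp(-rT) * N(-d2) - S_0 * exp(-qT) * N(-d1)
N(-d1) = 0.42707846; N(-d2) = 0.58951782
P = 26.8200 * 0.98167007 * 0.58951782 - 26.1000 * 1.00000000 * 0.42707846 = 4.3743

Answer: Price = 4.3743


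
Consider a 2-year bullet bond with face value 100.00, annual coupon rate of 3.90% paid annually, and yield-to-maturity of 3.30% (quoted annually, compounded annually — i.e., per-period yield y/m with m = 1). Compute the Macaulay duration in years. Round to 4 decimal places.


Answer: Macaulay duration = 1.9627 years

Derivation:
Coupon per period c = face * coupon_rate / m = 3.900000
Periods per year m = 1; per-period yield y/m = 0.033000
Number of cashflows N = 2
Cashflows (t years, CF_t, discount factor 1/(1+y/m)^(m*t), PV):
  t = 1.0000: CF_t = 3.900000, DF = 0.968054, PV = 3.775411
  t = 2.0000: CF_t = 103.900000, DF = 0.937129, PV = 97.367698
Price P = sum_t PV_t = 101.143110
Macaulay numerator sum_t t * PV_t:
  t * PV_t at t = 1.0000: 3.775411
  t * PV_t at t = 2.0000: 194.735397
Macaulay duration D = (sum_t t * PV_t) / P = 198.510808 / 101.143110 = 1.962673


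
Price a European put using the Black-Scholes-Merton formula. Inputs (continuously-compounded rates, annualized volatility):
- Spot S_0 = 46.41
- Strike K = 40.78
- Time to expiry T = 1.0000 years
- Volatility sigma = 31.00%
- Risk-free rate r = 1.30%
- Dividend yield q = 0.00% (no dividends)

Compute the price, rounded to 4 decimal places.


d1 = (ln(S/K) + (r - q + 0.5*sigma^2) * T) / (sigma * sqrt(T)) = 0.61410706
d2 = d1 - sigma * sqrt(T) = 0.30410706
exp(-rT) = 0.98708414; exp(-qT) = 1.00000000
P = K * exp(-rT) * N(-d2) - S_0 * exp(-qT) * N(-d1)
N(-d1) = 0.26957229; N(-d2) = 0.38052316
P = 40.7800 * 0.98708414 * 0.38052316 - 46.4100 * 1.00000000 * 0.26957229 = 2.8065

Answer: Price = 2.8065


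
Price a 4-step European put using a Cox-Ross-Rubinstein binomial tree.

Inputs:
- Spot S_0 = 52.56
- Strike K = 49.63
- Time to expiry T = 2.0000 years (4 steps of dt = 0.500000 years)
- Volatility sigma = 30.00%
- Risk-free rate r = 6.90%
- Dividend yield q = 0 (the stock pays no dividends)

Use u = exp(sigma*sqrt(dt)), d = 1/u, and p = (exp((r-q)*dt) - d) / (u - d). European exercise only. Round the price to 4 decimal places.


Answer: Price = V(0,0) = 4.0923

Derivation:
dt = T/N = 0.500000
u = exp(sigma*sqrt(dt)) = 1.236311; d = 1/u = 0.808858
p = (exp((r-q)*dt) - d) / (u - d) = 0.529284
Discount per step: exp(-r*dt) = 0.966088
Stock lattice S(k, i) with i counting down-moves:
  k=0: S(0,0) = 52.5600
  k=1: S(1,0) = 64.9805; S(1,1) = 42.5136
  k=2: S(2,0) = 80.3361; S(2,1) = 52.5600; S(2,2) = 34.3874
  k=3: S(3,0) = 99.3204; S(3,1) = 64.9805; S(3,2) = 42.5136; S(3,3) = 27.8146
  k=4: S(4,0) = 122.7910; S(4,1) = 80.3361; S(4,2) = 52.5600; S(4,3) = 34.3874; S(4,4) = 22.4980
Terminal payoffs V(N, i) = max(K - S_T, 0):
  V(4,0) = 0.000000; V(4,1) = 0.000000; V(4,2) = 0.000000; V(4,3) = 15.242563; V(4,4) = 27.131982
Backward induction: V(k, i) = exp(-r*dt) * [p * V(k+1, i) + (1-p) * V(k+1, i+1)].
  V(3,0) = exp(-r*dt) * [p*0.000000 + (1-p)*0.000000] = 0.000000
  V(3,1) = exp(-r*dt) * [p*0.000000 + (1-p)*0.000000] = 0.000000
  V(3,2) = exp(-r*dt) * [p*0.000000 + (1-p)*15.242563] = 6.931605
  V(3,3) = exp(-r*dt) * [p*15.242563 + (1-p)*27.131982] = 20.132414
  V(2,0) = exp(-r*dt) * [p*0.000000 + (1-p)*0.000000] = 0.000000
  V(2,1) = exp(-r*dt) * [p*0.000000 + (1-p)*6.931605] = 3.152170
  V(2,2) = exp(-r*dt) * [p*6.931605 + (1-p)*20.132414] = 12.699654
  V(1,0) = exp(-r*dt) * [p*0.000000 + (1-p)*3.152170] = 1.433460
  V(1,1) = exp(-r*dt) * [p*3.152170 + (1-p)*12.699654] = 7.387024
  V(0,0) = exp(-r*dt) * [p*1.433460 + (1-p)*7.387024] = 4.092252


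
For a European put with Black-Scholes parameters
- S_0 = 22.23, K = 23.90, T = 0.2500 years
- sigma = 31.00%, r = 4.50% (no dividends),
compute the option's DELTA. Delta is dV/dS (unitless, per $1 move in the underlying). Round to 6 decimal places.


d1 = -0.3172466514; d2 = -0.4722466514
phi(d1) = 0.3793631884; exp(-qT) = 1.0000000000; exp(-rT) = 0.9888130446
N(-d1) = 0.6244717730
Delta = -exp(-qT) * N(-d1) = -1.0000000000 * 0.6244717730 = -0.624472

Answer: Delta = -0.624472


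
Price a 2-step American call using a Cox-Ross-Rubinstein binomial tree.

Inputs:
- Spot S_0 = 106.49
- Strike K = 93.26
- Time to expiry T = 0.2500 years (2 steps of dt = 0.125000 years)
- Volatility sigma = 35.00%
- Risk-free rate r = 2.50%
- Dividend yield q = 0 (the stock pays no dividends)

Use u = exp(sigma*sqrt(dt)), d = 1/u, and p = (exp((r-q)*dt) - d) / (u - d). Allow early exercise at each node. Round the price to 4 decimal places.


dt = T/N = 0.125000
u = exp(sigma*sqrt(dt)) = 1.131726; d = 1/u = 0.883606
p = (exp((r-q)*dt) - d) / (u - d) = 0.481718
Discount per step: exp(-r*dt) = 0.996880
Stock lattice S(k, i) with i counting down-moves:
  k=0: S(0,0) = 106.4900
  k=1: S(1,0) = 120.5175; S(1,1) = 94.0952
  k=2: S(2,0) = 136.3927; S(2,1) = 106.4900; S(2,2) = 83.1431
Terminal payoffs V(N, i) = max(S_T - K, 0):
  V(2,0) = 43.132732; V(2,1) = 13.230000; V(2,2) = 0.000000
Backward induction: V(k, i) = exp(-r*dt) * [p * V(k+1, i) + (1-p) * V(k+1, i+1)]; then take max(V_cont, immediate exercise) for American.
  V(1,0) = exp(-r*dt) * [p*43.132732 + (1-p)*13.230000] = 27.548459; exercise = 27.257476; V(1,0) = max -> 27.548459
  V(1,1) = exp(-r*dt) * [p*13.230000 + (1-p)*0.000000] = 6.353243; exercise = 0.835234; V(1,1) = max -> 6.353243
  V(0,0) = exp(-r*dt) * [p*27.548459 + (1-p)*6.353243] = 16.511679; exercise = 13.230000; V(0,0) = max -> 16.511679

Answer: Price = V(0,0) = 16.5117
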